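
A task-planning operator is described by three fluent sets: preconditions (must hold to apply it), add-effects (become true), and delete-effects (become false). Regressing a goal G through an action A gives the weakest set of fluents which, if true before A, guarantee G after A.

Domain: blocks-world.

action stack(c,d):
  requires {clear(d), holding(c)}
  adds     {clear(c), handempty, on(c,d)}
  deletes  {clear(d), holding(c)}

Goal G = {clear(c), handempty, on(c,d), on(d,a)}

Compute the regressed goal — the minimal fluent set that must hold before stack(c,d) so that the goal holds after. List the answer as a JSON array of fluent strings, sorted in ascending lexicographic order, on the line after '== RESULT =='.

Regress:
  G ∩ del = {}  (empty — regression defined)
  G \ add = {clear(c), handempty, on(c,d), on(d,a)} \ {clear(c), handempty, on(c,d)} = {on(d,a)}
  ∪ pre   = {on(d,a)} ∪ {clear(d), holding(c)}
          = {clear(d), holding(c), on(d,a)}

== RESULT ==
["clear(d)", "holding(c)", "on(d,a)"]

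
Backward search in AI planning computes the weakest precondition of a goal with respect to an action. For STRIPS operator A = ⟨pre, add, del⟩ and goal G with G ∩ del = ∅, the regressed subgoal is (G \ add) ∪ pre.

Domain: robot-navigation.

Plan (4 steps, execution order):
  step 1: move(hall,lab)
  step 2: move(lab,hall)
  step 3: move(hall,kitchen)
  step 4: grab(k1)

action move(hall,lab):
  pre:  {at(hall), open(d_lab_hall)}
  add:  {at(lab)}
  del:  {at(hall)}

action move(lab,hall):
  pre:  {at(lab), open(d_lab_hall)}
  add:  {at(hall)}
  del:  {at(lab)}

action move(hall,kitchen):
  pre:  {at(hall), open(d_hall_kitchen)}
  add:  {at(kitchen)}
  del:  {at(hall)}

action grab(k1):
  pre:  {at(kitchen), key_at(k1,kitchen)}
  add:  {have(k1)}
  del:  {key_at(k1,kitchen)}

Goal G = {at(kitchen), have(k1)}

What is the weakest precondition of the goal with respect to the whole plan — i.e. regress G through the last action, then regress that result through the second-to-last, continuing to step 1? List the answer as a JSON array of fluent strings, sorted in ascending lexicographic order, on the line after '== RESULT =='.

Regress step by step:
  through step 4 (grab(k1)): drop {have(k1)}, keep {at(kitchen)}, require {at(kitchen), key_at(k1,kitchen)}
    → {at(kitchen), key_at(k1,kitchen)}
  through step 3 (move(hall,kitchen)): drop {at(kitchen)}, keep {key_at(k1,kitchen)}, require {at(hall), open(d_hall_kitchen)}
    → {at(hall), key_at(k1,kitchen), open(d_hall_kitchen)}
  through step 2 (move(lab,hall)): drop {at(hall)}, keep {key_at(k1,kitchen), open(d_hall_kitchen)}, require {at(lab), open(d_lab_hall)}
    → {at(lab), key_at(k1,kitchen), open(d_hall_kitchen), open(d_lab_hall)}
  through step 1 (move(hall,lab)): drop {at(lab)}, keep {key_at(k1,kitchen), open(d_hall_kitchen), open(d_lab_hall)}, require {at(hall), open(d_lab_hall)}
    → {at(hall), key_at(k1,kitchen), open(d_hall_kitchen), open(d_lab_hall)}

== RESULT ==
["at(hall)", "key_at(k1,kitchen)", "open(d_hall_kitchen)", "open(d_lab_hall)"]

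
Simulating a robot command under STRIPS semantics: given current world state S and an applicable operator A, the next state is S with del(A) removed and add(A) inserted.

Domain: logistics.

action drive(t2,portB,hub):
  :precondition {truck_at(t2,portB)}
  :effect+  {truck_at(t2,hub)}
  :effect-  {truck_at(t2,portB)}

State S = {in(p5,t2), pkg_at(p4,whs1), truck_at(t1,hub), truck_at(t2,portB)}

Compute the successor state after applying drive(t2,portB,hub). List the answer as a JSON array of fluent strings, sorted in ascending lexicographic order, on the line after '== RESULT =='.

Compute (S \ del) ∪ add:
  pre ⊆ S: {truck_at(t2,portB)} ⊆ S  — applicable
  S \ del = {in(p5,t2), pkg_at(p4,whs1), truck_at(t1,hub)}
  ∪ add   = {in(p5,t2), pkg_at(p4,whs1), truck_at(t1,hub), truck_at(t2,hub)}

== RESULT ==
["in(p5,t2)", "pkg_at(p4,whs1)", "truck_at(t1,hub)", "truck_at(t2,hub)"]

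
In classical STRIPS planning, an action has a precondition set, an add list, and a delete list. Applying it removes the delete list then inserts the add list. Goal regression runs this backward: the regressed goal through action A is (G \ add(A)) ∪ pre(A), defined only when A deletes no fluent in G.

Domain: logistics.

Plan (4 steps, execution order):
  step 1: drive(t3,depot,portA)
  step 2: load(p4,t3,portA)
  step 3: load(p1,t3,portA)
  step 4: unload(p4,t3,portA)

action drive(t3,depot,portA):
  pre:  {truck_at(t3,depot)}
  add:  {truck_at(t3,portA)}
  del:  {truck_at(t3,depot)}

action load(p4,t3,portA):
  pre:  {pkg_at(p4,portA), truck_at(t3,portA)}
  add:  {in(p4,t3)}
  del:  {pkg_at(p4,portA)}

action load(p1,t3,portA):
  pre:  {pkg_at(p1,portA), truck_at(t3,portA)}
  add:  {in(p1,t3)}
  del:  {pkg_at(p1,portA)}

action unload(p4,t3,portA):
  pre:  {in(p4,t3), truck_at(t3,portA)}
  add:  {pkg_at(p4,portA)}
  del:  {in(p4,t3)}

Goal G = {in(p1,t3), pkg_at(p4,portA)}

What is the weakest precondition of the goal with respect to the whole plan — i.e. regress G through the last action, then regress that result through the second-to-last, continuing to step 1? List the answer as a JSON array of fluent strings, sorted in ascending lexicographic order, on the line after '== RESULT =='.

Regress step by step:
  through step 4 (unload(p4,t3,portA)): drop {pkg_at(p4,portA)}, keep {in(p1,t3)}, require {in(p4,t3), truck_at(t3,portA)}
    → {in(p1,t3), in(p4,t3), truck_at(t3,portA)}
  through step 3 (load(p1,t3,portA)): drop {in(p1,t3)}, keep {in(p4,t3), truck_at(t3,portA)}, require {pkg_at(p1,portA), truck_at(t3,portA)}
    → {in(p4,t3), pkg_at(p1,portA), truck_at(t3,portA)}
  through step 2 (load(p4,t3,portA)): drop {in(p4,t3)}, keep {pkg_at(p1,portA), truck_at(t3,portA)}, require {pkg_at(p4,portA), truck_at(t3,portA)}
    → {pkg_at(p1,portA), pkg_at(p4,portA), truck_at(t3,portA)}
  through step 1 (drive(t3,depot,portA)): drop {truck_at(t3,portA)}, keep {pkg_at(p1,portA), pkg_at(p4,portA)}, require {truck_at(t3,depot)}
    → {pkg_at(p1,portA), pkg_at(p4,portA), truck_at(t3,depot)}

== RESULT ==
["pkg_at(p1,portA)", "pkg_at(p4,portA)", "truck_at(t3,depot)"]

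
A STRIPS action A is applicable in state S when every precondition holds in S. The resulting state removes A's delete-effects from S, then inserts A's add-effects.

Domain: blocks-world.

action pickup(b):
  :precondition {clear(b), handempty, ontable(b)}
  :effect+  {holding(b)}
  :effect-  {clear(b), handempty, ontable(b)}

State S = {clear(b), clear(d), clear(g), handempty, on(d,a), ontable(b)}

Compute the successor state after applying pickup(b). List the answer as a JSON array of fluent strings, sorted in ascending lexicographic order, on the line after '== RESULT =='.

Compute (S \ del) ∪ add:
  pre ⊆ S: {clear(b), handempty, ontable(b)} ⊆ S  — applicable
  S \ del = {clear(d), clear(g), on(d,a)}
  ∪ add   = {clear(d), clear(g), holding(b), on(d,a)}

== RESULT ==
["clear(d)", "clear(g)", "holding(b)", "on(d,a)"]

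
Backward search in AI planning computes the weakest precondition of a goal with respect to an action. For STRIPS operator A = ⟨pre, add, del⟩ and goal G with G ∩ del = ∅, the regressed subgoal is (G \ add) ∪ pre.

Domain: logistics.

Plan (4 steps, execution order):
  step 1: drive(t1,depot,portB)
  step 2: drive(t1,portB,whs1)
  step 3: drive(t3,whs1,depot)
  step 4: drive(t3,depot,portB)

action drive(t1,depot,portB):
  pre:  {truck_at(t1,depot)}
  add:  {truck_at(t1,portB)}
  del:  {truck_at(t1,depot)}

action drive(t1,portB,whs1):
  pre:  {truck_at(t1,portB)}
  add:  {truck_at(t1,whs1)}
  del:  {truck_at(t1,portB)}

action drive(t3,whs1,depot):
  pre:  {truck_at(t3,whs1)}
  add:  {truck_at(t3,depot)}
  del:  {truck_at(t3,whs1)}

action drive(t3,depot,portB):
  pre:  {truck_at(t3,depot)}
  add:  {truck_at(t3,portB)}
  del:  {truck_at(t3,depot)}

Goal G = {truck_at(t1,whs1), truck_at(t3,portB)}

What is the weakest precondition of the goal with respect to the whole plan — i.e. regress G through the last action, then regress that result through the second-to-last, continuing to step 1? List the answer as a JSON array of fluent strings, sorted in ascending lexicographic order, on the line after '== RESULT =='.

Regress step by step:
  through step 4 (drive(t3,depot,portB)): drop {truck_at(t3,portB)}, keep {truck_at(t1,whs1)}, require {truck_at(t3,depot)}
    → {truck_at(t1,whs1), truck_at(t3,depot)}
  through step 3 (drive(t3,whs1,depot)): drop {truck_at(t3,depot)}, keep {truck_at(t1,whs1)}, require {truck_at(t3,whs1)}
    → {truck_at(t1,whs1), truck_at(t3,whs1)}
  through step 2 (drive(t1,portB,whs1)): drop {truck_at(t1,whs1)}, keep {truck_at(t3,whs1)}, require {truck_at(t1,portB)}
    → {truck_at(t1,portB), truck_at(t3,whs1)}
  through step 1 (drive(t1,depot,portB)): drop {truck_at(t1,portB)}, keep {truck_at(t3,whs1)}, require {truck_at(t1,depot)}
    → {truck_at(t1,depot), truck_at(t3,whs1)}

== RESULT ==
["truck_at(t1,depot)", "truck_at(t3,whs1)"]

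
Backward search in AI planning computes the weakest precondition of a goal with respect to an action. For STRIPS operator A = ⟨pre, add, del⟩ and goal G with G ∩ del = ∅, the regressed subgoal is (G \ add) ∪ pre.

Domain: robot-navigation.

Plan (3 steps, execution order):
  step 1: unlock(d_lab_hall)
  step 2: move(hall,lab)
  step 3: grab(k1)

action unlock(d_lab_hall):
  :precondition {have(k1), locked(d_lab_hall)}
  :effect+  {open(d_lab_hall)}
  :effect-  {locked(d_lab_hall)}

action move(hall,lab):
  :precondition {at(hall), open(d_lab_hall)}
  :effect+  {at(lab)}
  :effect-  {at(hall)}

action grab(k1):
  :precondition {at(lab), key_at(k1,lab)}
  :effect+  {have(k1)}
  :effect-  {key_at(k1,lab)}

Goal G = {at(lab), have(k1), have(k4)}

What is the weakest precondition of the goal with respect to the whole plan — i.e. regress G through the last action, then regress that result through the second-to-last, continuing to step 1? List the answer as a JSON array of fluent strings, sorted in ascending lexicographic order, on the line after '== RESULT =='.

Regress step by step:
  through step 3 (grab(k1)): drop {have(k1)}, keep {at(lab), have(k4)}, require {at(lab), key_at(k1,lab)}
    → {at(lab), have(k4), key_at(k1,lab)}
  through step 2 (move(hall,lab)): drop {at(lab)}, keep {have(k4), key_at(k1,lab)}, require {at(hall), open(d_lab_hall)}
    → {at(hall), have(k4), key_at(k1,lab), open(d_lab_hall)}
  through step 1 (unlock(d_lab_hall)): drop {open(d_lab_hall)}, keep {at(hall), have(k4), key_at(k1,lab)}, require {have(k1), locked(d_lab_hall)}
    → {at(hall), have(k1), have(k4), key_at(k1,lab), locked(d_lab_hall)}

== RESULT ==
["at(hall)", "have(k1)", "have(k4)", "key_at(k1,lab)", "locked(d_lab_hall)"]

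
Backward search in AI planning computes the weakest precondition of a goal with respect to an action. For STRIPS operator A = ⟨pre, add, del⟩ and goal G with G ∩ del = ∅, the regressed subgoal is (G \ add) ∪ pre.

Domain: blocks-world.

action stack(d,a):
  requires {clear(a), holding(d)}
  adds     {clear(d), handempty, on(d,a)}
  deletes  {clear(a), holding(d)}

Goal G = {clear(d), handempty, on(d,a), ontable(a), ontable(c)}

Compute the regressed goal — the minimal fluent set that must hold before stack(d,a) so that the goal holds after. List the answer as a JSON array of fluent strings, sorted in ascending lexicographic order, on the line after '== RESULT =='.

Compute (G \ add) ∪ pre:
  G ∩ del = {}  (empty — regression defined)
  G \ add = {clear(d), handempty, on(d,a), ontable(a), ontable(c)} \ {clear(d), handempty, on(d,a)} = {ontable(a), ontable(c)}
  ∪ pre   = {ontable(a), ontable(c)} ∪ {clear(a), holding(d)}
          = {clear(a), holding(d), ontable(a), ontable(c)}

== RESULT ==
["clear(a)", "holding(d)", "ontable(a)", "ontable(c)"]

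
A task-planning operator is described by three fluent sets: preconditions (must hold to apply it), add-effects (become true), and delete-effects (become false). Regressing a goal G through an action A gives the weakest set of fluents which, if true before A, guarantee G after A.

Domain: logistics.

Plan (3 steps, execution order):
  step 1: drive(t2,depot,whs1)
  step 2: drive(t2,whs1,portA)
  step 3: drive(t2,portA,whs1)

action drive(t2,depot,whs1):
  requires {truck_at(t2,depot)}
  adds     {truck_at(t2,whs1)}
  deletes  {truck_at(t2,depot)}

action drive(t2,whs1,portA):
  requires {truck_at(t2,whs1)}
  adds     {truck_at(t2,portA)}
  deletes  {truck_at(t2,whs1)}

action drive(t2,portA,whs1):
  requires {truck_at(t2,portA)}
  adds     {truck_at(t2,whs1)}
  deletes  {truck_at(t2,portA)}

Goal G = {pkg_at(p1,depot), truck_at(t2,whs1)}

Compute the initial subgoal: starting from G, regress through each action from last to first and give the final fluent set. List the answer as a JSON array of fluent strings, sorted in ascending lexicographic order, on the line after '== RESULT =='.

Work backward from the goal:
  through step 3 (drive(t2,portA,whs1)): drop {truck_at(t2,whs1)}, keep {pkg_at(p1,depot)}, require {truck_at(t2,portA)}
    → {pkg_at(p1,depot), truck_at(t2,portA)}
  through step 2 (drive(t2,whs1,portA)): drop {truck_at(t2,portA)}, keep {pkg_at(p1,depot)}, require {truck_at(t2,whs1)}
    → {pkg_at(p1,depot), truck_at(t2,whs1)}
  through step 1 (drive(t2,depot,whs1)): drop {truck_at(t2,whs1)}, keep {pkg_at(p1,depot)}, require {truck_at(t2,depot)}
    → {pkg_at(p1,depot), truck_at(t2,depot)}

== RESULT ==
["pkg_at(p1,depot)", "truck_at(t2,depot)"]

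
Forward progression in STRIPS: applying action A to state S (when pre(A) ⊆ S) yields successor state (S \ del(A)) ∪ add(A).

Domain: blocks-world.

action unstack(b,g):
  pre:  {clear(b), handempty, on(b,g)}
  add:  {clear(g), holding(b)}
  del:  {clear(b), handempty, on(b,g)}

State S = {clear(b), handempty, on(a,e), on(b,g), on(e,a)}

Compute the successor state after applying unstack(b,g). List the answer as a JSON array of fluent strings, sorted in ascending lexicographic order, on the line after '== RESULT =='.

Compute (S \ del) ∪ add:
  pre ⊆ S: {clear(b), handempty, on(b,g)} ⊆ S  — applicable
  S \ del = {on(a,e), on(e,a)}
  ∪ add   = {clear(g), holding(b), on(a,e), on(e,a)}

== RESULT ==
["clear(g)", "holding(b)", "on(a,e)", "on(e,a)"]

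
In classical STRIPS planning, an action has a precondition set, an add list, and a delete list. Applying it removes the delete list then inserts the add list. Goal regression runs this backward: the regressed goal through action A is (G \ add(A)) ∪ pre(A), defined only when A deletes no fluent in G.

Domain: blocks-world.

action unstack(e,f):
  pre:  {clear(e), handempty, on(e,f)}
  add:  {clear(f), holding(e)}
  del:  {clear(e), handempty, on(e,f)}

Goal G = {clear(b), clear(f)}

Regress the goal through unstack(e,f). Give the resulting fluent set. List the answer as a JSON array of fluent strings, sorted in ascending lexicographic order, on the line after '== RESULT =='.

Regress:
  G ∩ del = {}  (empty — regression defined)
  G \ add = {clear(b), clear(f)} \ {clear(f), holding(e)} = {clear(b)}
  ∪ pre   = {clear(b)} ∪ {clear(e), handempty, on(e,f)}
          = {clear(b), clear(e), handempty, on(e,f)}

== RESULT ==
["clear(b)", "clear(e)", "handempty", "on(e,f)"]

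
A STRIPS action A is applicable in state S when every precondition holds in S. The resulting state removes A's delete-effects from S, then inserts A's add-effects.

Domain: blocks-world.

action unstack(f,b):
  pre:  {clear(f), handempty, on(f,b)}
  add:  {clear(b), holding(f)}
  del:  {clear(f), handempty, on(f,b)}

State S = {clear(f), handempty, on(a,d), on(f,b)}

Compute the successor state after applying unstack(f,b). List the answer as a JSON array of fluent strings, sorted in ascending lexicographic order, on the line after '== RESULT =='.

Compute (S \ del) ∪ add:
  pre ⊆ S: {clear(f), handempty, on(f,b)} ⊆ S  — applicable
  S \ del = {on(a,d)}
  ∪ add   = {clear(b), holding(f), on(a,d)}

== RESULT ==
["clear(b)", "holding(f)", "on(a,d)"]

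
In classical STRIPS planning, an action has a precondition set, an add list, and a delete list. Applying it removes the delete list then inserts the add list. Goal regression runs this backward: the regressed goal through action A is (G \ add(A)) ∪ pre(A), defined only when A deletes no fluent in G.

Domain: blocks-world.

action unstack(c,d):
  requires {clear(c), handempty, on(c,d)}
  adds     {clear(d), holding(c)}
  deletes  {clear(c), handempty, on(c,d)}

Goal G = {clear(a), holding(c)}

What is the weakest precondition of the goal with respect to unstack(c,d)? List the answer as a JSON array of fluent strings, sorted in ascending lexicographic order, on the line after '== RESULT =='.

Compute (G \ add) ∪ pre:
  G ∩ del = {}  (empty — regression defined)
  G \ add = {clear(a), holding(c)} \ {clear(d), holding(c)} = {clear(a)}
  ∪ pre   = {clear(a)} ∪ {clear(c), handempty, on(c,d)}
          = {clear(a), clear(c), handempty, on(c,d)}

== RESULT ==
["clear(a)", "clear(c)", "handempty", "on(c,d)"]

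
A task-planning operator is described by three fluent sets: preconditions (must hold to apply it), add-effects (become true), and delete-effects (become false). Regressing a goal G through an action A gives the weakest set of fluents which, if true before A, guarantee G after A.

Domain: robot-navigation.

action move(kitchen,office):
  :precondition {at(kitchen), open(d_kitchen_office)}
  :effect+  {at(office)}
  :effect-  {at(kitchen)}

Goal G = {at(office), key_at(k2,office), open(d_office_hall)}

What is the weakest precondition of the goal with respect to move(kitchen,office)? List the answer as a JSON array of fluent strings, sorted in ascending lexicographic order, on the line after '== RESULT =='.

Regress:
  G ∩ del = {}  (empty — regression defined)
  G \ add = {at(office), key_at(k2,office), open(d_office_hall)} \ {at(office)} = {key_at(k2,office), open(d_office_hall)}
  ∪ pre   = {key_at(k2,office), open(d_office_hall)} ∪ {at(kitchen), open(d_kitchen_office)}
          = {at(kitchen), key_at(k2,office), open(d_kitchen_office), open(d_office_hall)}

== RESULT ==
["at(kitchen)", "key_at(k2,office)", "open(d_kitchen_office)", "open(d_office_hall)"]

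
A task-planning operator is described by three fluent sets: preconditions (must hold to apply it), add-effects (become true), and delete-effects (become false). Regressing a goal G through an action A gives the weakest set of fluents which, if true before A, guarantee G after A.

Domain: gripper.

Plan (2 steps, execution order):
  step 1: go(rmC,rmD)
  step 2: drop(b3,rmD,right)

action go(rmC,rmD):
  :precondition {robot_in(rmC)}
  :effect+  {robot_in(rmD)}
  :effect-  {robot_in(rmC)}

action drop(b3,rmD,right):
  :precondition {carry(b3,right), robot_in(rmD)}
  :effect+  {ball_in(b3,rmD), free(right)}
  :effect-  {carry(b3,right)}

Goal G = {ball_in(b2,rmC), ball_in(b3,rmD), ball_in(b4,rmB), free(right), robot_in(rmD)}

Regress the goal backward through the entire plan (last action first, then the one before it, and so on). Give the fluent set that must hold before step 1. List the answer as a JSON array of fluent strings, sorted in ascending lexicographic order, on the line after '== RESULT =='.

Work backward from the goal:
  through step 2 (drop(b3,rmD,right)): drop {ball_in(b3,rmD), free(right)}, keep {ball_in(b2,rmC), ball_in(b4,rmB), robot_in(rmD)}, require {carry(b3,right), robot_in(rmD)}
    → {ball_in(b2,rmC), ball_in(b4,rmB), carry(b3,right), robot_in(rmD)}
  through step 1 (go(rmC,rmD)): drop {robot_in(rmD)}, keep {ball_in(b2,rmC), ball_in(b4,rmB), carry(b3,right)}, require {robot_in(rmC)}
    → {ball_in(b2,rmC), ball_in(b4,rmB), carry(b3,right), robot_in(rmC)}

== RESULT ==
["ball_in(b2,rmC)", "ball_in(b4,rmB)", "carry(b3,right)", "robot_in(rmC)"]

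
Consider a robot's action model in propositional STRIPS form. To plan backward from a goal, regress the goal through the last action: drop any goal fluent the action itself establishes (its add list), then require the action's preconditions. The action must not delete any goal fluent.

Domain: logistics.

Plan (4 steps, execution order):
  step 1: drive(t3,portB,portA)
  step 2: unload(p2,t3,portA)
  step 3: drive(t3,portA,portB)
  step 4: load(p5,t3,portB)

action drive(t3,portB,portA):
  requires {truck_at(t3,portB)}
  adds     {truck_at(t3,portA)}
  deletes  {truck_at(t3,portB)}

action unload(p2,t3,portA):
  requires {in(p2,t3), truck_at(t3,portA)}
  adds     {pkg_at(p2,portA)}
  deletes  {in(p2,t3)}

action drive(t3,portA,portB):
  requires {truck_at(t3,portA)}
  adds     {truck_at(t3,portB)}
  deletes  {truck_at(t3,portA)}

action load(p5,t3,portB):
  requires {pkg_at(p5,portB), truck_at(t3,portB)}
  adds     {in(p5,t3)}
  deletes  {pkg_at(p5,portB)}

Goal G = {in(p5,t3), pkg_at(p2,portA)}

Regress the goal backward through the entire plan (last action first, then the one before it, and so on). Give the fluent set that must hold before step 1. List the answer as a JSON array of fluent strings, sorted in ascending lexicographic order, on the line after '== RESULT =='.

Regress step by step:
  through step 4 (load(p5,t3,portB)): drop {in(p5,t3)}, keep {pkg_at(p2,portA)}, require {pkg_at(p5,portB), truck_at(t3,portB)}
    → {pkg_at(p2,portA), pkg_at(p5,portB), truck_at(t3,portB)}
  through step 3 (drive(t3,portA,portB)): drop {truck_at(t3,portB)}, keep {pkg_at(p2,portA), pkg_at(p5,portB)}, require {truck_at(t3,portA)}
    → {pkg_at(p2,portA), pkg_at(p5,portB), truck_at(t3,portA)}
  through step 2 (unload(p2,t3,portA)): drop {pkg_at(p2,portA)}, keep {pkg_at(p5,portB), truck_at(t3,portA)}, require {in(p2,t3), truck_at(t3,portA)}
    → {in(p2,t3), pkg_at(p5,portB), truck_at(t3,portA)}
  through step 1 (drive(t3,portB,portA)): drop {truck_at(t3,portA)}, keep {in(p2,t3), pkg_at(p5,portB)}, require {truck_at(t3,portB)}
    → {in(p2,t3), pkg_at(p5,portB), truck_at(t3,portB)}

== RESULT ==
["in(p2,t3)", "pkg_at(p5,portB)", "truck_at(t3,portB)"]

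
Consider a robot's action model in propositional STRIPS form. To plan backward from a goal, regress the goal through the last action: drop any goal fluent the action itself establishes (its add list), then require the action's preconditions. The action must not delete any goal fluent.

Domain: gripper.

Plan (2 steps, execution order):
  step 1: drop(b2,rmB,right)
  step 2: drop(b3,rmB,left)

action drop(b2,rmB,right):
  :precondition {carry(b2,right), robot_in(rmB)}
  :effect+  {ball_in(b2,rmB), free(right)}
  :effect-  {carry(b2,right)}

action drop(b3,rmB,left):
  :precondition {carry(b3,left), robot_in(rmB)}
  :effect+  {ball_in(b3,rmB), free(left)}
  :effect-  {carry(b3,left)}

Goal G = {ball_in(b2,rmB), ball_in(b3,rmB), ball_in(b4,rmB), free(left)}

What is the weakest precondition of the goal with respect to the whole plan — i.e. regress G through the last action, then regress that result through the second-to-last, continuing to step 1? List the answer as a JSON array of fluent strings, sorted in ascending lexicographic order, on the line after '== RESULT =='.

Regress step by step:
  through step 2 (drop(b3,rmB,left)): drop {ball_in(b3,rmB), free(left)}, keep {ball_in(b2,rmB), ball_in(b4,rmB)}, require {carry(b3,left), robot_in(rmB)}
    → {ball_in(b2,rmB), ball_in(b4,rmB), carry(b3,left), robot_in(rmB)}
  through step 1 (drop(b2,rmB,right)): drop {ball_in(b2,rmB)}, keep {ball_in(b4,rmB), carry(b3,left), robot_in(rmB)}, require {carry(b2,right), robot_in(rmB)}
    → {ball_in(b4,rmB), carry(b2,right), carry(b3,left), robot_in(rmB)}

== RESULT ==
["ball_in(b4,rmB)", "carry(b2,right)", "carry(b3,left)", "robot_in(rmB)"]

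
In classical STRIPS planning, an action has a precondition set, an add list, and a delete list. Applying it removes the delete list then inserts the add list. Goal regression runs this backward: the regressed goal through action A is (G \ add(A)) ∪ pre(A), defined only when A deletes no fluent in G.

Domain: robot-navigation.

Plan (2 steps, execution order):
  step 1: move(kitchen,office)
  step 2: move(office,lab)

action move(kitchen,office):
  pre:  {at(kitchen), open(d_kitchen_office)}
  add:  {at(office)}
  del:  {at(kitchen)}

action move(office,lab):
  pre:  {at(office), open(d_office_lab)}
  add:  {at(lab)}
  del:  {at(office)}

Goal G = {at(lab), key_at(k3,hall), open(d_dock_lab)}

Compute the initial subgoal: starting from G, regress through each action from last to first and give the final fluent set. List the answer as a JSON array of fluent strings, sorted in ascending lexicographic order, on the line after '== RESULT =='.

Regress step by step:
  through step 2 (move(office,lab)): drop {at(lab)}, keep {key_at(k3,hall), open(d_dock_lab)}, require {at(office), open(d_office_lab)}
    → {at(office), key_at(k3,hall), open(d_dock_lab), open(d_office_lab)}
  through step 1 (move(kitchen,office)): drop {at(office)}, keep {key_at(k3,hall), open(d_dock_lab), open(d_office_lab)}, require {at(kitchen), open(d_kitchen_office)}
    → {at(kitchen), key_at(k3,hall), open(d_dock_lab), open(d_kitchen_office), open(d_office_lab)}

== RESULT ==
["at(kitchen)", "key_at(k3,hall)", "open(d_dock_lab)", "open(d_kitchen_office)", "open(d_office_lab)"]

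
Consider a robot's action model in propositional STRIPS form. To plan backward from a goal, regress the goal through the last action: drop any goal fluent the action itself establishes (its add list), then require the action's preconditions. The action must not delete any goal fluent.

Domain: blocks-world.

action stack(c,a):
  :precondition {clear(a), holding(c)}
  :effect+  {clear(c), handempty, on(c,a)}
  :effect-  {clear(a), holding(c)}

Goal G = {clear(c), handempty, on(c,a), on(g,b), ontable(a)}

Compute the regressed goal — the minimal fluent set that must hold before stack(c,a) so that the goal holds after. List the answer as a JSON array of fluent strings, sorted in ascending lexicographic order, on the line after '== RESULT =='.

Regress:
  G ∩ del = {}  (empty — regression defined)
  G \ add = {clear(c), handempty, on(c,a), on(g,b), ontable(a)} \ {clear(c), handempty, on(c,a)} = {on(g,b), ontable(a)}
  ∪ pre   = {on(g,b), ontable(a)} ∪ {clear(a), holding(c)}
          = {clear(a), holding(c), on(g,b), ontable(a)}

== RESULT ==
["clear(a)", "holding(c)", "on(g,b)", "ontable(a)"]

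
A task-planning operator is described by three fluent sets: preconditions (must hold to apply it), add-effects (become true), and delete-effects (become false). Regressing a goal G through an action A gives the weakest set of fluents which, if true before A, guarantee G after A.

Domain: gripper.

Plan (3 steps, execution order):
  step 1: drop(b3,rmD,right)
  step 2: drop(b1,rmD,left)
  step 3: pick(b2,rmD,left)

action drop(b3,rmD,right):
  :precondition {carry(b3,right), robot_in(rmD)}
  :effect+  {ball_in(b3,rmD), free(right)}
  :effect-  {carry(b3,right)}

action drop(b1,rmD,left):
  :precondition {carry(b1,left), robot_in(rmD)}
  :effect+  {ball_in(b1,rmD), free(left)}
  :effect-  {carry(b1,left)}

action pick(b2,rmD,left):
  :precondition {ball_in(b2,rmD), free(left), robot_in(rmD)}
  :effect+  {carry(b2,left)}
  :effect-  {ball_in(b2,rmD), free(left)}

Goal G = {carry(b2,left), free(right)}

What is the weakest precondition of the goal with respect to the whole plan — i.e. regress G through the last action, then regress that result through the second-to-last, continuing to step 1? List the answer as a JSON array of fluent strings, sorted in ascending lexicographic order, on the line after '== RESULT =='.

Regress step by step:
  through step 3 (pick(b2,rmD,left)): drop {carry(b2,left)}, keep {free(right)}, require {ball_in(b2,rmD), free(left), robot_in(rmD)}
    → {ball_in(b2,rmD), free(left), free(right), robot_in(rmD)}
  through step 2 (drop(b1,rmD,left)): drop {free(left)}, keep {ball_in(b2,rmD), free(right), robot_in(rmD)}, require {carry(b1,left), robot_in(rmD)}
    → {ball_in(b2,rmD), carry(b1,left), free(right), robot_in(rmD)}
  through step 1 (drop(b3,rmD,right)): drop {free(right)}, keep {ball_in(b2,rmD), carry(b1,left), robot_in(rmD)}, require {carry(b3,right), robot_in(rmD)}
    → {ball_in(b2,rmD), carry(b1,left), carry(b3,right), robot_in(rmD)}

== RESULT ==
["ball_in(b2,rmD)", "carry(b1,left)", "carry(b3,right)", "robot_in(rmD)"]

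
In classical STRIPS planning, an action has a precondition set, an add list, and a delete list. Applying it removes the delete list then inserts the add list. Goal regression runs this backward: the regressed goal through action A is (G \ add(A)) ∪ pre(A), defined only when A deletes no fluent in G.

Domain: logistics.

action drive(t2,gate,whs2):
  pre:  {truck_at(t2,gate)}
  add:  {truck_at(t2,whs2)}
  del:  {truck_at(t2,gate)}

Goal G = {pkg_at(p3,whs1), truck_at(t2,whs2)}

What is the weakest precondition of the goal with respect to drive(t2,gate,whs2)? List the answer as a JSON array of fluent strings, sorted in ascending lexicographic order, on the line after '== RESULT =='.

Regress:
  G ∩ del = {}  (empty — regression defined)
  G \ add = {pkg_at(p3,whs1), truck_at(t2,whs2)} \ {truck_at(t2,whs2)} = {pkg_at(p3,whs1)}
  ∪ pre   = {pkg_at(p3,whs1)} ∪ {truck_at(t2,gate)}
          = {pkg_at(p3,whs1), truck_at(t2,gate)}

== RESULT ==
["pkg_at(p3,whs1)", "truck_at(t2,gate)"]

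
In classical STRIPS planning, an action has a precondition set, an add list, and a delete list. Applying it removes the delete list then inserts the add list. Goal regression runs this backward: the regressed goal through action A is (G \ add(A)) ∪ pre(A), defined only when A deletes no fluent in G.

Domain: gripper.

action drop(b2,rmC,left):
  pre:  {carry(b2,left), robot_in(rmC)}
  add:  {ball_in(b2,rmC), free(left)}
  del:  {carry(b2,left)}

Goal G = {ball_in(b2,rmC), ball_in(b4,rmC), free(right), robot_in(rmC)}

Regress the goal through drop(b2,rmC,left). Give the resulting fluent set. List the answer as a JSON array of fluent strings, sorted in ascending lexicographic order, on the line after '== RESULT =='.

Compute (G \ add) ∪ pre:
  G ∩ del = {}  (empty — regression defined)
  G \ add = {ball_in(b2,rmC), ball_in(b4,rmC), free(right), robot_in(rmC)} \ {ball_in(b2,rmC), free(left)} = {ball_in(b4,rmC), free(right), robot_in(rmC)}
  ∪ pre   = {ball_in(b4,rmC), free(right), robot_in(rmC)} ∪ {carry(b2,left), robot_in(rmC)}
          = {ball_in(b4,rmC), carry(b2,left), free(right), robot_in(rmC)}

== RESULT ==
["ball_in(b4,rmC)", "carry(b2,left)", "free(right)", "robot_in(rmC)"]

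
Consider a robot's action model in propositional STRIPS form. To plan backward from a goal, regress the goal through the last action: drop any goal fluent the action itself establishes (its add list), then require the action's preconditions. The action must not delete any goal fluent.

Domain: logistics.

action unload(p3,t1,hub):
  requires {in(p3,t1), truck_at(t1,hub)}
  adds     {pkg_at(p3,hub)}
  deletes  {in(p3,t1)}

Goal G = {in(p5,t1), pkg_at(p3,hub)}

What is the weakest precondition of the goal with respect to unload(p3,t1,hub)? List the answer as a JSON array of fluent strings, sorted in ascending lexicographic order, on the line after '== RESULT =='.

Compute (G \ add) ∪ pre:
  G ∩ del = {}  (empty — regression defined)
  G \ add = {in(p5,t1), pkg_at(p3,hub)} \ {pkg_at(p3,hub)} = {in(p5,t1)}
  ∪ pre   = {in(p5,t1)} ∪ {in(p3,t1), truck_at(t1,hub)}
          = {in(p3,t1), in(p5,t1), truck_at(t1,hub)}

== RESULT ==
["in(p3,t1)", "in(p5,t1)", "truck_at(t1,hub)"]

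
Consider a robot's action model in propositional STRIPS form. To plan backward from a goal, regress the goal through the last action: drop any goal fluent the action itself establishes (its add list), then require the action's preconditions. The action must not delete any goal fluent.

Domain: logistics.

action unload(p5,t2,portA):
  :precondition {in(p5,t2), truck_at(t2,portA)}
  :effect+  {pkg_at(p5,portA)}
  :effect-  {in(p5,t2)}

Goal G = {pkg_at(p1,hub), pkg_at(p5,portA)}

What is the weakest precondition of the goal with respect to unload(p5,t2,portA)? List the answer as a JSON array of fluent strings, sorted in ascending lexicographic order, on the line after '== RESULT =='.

Compute (G \ add) ∪ pre:
  G ∩ del = {}  (empty — regression defined)
  G \ add = {pkg_at(p1,hub), pkg_at(p5,portA)} \ {pkg_at(p5,portA)} = {pkg_at(p1,hub)}
  ∪ pre   = {pkg_at(p1,hub)} ∪ {in(p5,t2), truck_at(t2,portA)}
          = {in(p5,t2), pkg_at(p1,hub), truck_at(t2,portA)}

== RESULT ==
["in(p5,t2)", "pkg_at(p1,hub)", "truck_at(t2,portA)"]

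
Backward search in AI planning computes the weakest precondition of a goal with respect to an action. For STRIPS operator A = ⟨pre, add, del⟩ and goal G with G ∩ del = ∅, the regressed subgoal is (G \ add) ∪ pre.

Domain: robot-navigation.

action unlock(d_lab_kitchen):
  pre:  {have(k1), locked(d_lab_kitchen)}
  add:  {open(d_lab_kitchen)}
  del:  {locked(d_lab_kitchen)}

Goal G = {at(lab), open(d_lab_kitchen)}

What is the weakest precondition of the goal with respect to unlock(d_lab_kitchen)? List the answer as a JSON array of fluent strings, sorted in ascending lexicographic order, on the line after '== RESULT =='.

Compute (G \ add) ∪ pre:
  G ∩ del = {}  (empty — regression defined)
  G \ add = {at(lab), open(d_lab_kitchen)} \ {open(d_lab_kitchen)} = {at(lab)}
  ∪ pre   = {at(lab)} ∪ {have(k1), locked(d_lab_kitchen)}
          = {at(lab), have(k1), locked(d_lab_kitchen)}

== RESULT ==
["at(lab)", "have(k1)", "locked(d_lab_kitchen)"]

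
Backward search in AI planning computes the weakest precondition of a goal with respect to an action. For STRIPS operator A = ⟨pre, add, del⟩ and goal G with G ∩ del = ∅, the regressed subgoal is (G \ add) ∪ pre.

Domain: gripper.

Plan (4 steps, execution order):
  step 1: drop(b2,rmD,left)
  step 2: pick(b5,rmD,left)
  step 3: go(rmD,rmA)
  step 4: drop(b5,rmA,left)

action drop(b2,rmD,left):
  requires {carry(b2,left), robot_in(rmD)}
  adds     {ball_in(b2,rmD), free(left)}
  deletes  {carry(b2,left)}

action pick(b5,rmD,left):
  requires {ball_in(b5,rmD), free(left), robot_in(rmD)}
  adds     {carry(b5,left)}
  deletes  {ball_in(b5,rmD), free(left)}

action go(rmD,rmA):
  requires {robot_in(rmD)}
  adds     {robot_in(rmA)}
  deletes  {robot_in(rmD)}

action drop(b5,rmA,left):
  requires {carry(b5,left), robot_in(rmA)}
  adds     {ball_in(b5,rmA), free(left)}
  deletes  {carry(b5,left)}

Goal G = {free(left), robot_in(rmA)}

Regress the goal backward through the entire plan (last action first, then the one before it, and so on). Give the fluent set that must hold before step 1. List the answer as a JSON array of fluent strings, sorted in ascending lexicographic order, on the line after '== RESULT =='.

Regress step by step:
  through step 4 (drop(b5,rmA,left)): drop {free(left)}, keep {robot_in(rmA)}, require {carry(b5,left), robot_in(rmA)}
    → {carry(b5,left), robot_in(rmA)}
  through step 3 (go(rmD,rmA)): drop {robot_in(rmA)}, keep {carry(b5,left)}, require {robot_in(rmD)}
    → {carry(b5,left), robot_in(rmD)}
  through step 2 (pick(b5,rmD,left)): drop {carry(b5,left)}, keep {robot_in(rmD)}, require {ball_in(b5,rmD), free(left), robot_in(rmD)}
    → {ball_in(b5,rmD), free(left), robot_in(rmD)}
  through step 1 (drop(b2,rmD,left)): drop {free(left)}, keep {ball_in(b5,rmD), robot_in(rmD)}, require {carry(b2,left), robot_in(rmD)}
    → {ball_in(b5,rmD), carry(b2,left), robot_in(rmD)}

== RESULT ==
["ball_in(b5,rmD)", "carry(b2,left)", "robot_in(rmD)"]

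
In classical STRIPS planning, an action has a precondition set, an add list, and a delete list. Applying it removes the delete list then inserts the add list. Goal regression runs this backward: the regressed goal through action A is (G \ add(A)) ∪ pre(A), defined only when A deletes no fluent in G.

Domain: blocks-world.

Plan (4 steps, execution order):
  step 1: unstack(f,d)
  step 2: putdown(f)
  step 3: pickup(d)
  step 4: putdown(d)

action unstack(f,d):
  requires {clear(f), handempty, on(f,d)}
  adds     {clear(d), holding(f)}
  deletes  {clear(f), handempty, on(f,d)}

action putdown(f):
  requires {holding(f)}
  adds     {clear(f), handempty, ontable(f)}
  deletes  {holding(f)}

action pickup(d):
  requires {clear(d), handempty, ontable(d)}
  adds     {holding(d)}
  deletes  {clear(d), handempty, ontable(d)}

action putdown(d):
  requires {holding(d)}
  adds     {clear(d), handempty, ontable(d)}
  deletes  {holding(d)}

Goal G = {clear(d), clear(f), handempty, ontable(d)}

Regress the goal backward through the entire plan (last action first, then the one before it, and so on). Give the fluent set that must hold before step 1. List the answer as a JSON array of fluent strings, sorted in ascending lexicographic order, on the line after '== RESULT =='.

Regress step by step:
  through step 4 (putdown(d)): drop {clear(d), handempty, ontable(d)}, keep {clear(f)}, require {holding(d)}
    → {clear(f), holding(d)}
  through step 3 (pickup(d)): drop {holding(d)}, keep {clear(f)}, require {clear(d), handempty, ontable(d)}
    → {clear(d), clear(f), handempty, ontable(d)}
  through step 2 (putdown(f)): drop {clear(f), handempty}, keep {clear(d), ontable(d)}, require {holding(f)}
    → {clear(d), holding(f), ontable(d)}
  through step 1 (unstack(f,d)): drop {clear(d), holding(f)}, keep {ontable(d)}, require {clear(f), handempty, on(f,d)}
    → {clear(f), handempty, on(f,d), ontable(d)}

== RESULT ==
["clear(f)", "handempty", "on(f,d)", "ontable(d)"]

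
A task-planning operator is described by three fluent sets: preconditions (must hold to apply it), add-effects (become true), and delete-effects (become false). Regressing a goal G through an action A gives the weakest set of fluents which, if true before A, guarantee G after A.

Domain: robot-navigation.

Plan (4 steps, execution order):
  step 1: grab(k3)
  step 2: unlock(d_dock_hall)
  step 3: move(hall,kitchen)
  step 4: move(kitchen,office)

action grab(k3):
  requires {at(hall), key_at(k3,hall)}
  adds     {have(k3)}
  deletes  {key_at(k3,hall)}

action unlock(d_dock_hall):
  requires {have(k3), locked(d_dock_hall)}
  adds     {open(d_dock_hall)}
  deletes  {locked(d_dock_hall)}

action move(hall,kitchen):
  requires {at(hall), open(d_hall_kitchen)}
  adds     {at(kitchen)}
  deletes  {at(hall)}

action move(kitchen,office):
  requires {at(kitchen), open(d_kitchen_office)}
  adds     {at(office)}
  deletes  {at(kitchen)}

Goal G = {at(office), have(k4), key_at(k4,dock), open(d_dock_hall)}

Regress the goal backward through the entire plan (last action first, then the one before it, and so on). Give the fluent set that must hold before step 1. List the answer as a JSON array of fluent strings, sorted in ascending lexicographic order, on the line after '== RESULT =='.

Regress step by step:
  through step 4 (move(kitchen,office)): drop {at(office)}, keep {have(k4), key_at(k4,dock), open(d_dock_hall)}, require {at(kitchen), open(d_kitchen_office)}
    → {at(kitchen), have(k4), key_at(k4,dock), open(d_dock_hall), open(d_kitchen_office)}
  through step 3 (move(hall,kitchen)): drop {at(kitchen)}, keep {have(k4), key_at(k4,dock), open(d_dock_hall), open(d_kitchen_office)}, require {at(hall), open(d_hall_kitchen)}
    → {at(hall), have(k4), key_at(k4,dock), open(d_dock_hall), open(d_hall_kitchen), open(d_kitchen_office)}
  through step 2 (unlock(d_dock_hall)): drop {open(d_dock_hall)}, keep {at(hall), have(k4), key_at(k4,dock), open(d_hall_kitchen), open(d_kitchen_office)}, require {have(k3), locked(d_dock_hall)}
    → {at(hall), have(k3), have(k4), key_at(k4,dock), locked(d_dock_hall), open(d_hall_kitchen), open(d_kitchen_office)}
  through step 1 (grab(k3)): drop {have(k3)}, keep {at(hall), have(k4), key_at(k4,dock), locked(d_dock_hall), open(d_hall_kitchen), open(d_kitchen_office)}, require {at(hall), key_at(k3,hall)}
    → {at(hall), have(k4), key_at(k3,hall), key_at(k4,dock), locked(d_dock_hall), open(d_hall_kitchen), open(d_kitchen_office)}

== RESULT ==
["at(hall)", "have(k4)", "key_at(k3,hall)", "key_at(k4,dock)", "locked(d_dock_hall)", "open(d_hall_kitchen)", "open(d_kitchen_office)"]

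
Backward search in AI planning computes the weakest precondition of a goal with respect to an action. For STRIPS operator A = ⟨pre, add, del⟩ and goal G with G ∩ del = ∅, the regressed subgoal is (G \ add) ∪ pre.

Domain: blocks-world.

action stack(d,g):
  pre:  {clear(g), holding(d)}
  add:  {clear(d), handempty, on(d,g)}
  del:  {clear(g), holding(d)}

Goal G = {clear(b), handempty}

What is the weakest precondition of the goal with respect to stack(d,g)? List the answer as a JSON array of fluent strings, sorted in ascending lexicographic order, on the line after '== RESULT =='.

Regress:
  G ∩ del = {}  (empty — regression defined)
  G \ add = {clear(b), handempty} \ {clear(d), handempty, on(d,g)} = {clear(b)}
  ∪ pre   = {clear(b)} ∪ {clear(g), holding(d)}
          = {clear(b), clear(g), holding(d)}

== RESULT ==
["clear(b)", "clear(g)", "holding(d)"]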